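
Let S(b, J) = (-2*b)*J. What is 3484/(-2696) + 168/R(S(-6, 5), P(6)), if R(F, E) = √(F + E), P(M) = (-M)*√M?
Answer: -871/674 + 28*√6/√(10 - √6) ≈ 23.668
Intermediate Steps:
S(b, J) = -2*J*b
P(M) = -M^(3/2)
R(F, E) = √(E + F)
3484/(-2696) + 168/R(S(-6, 5), P(6)) = 3484/(-2696) + 168/(√(-6^(3/2) - 2*5*(-6))) = 3484*(-1/2696) + 168/(√(-6*√6 + 60)) = -871/674 + 168/(√(-6*√6 + 60)) = -871/674 + 168/(√(60 - 6*√6)) = -871/674 + 168/√(60 - 6*√6)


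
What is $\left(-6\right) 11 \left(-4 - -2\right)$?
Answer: $132$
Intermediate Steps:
$\left(-6\right) 11 \left(-4 - -2\right) = - 66 \left(-4 + 2\right) = \left(-66\right) \left(-2\right) = 132$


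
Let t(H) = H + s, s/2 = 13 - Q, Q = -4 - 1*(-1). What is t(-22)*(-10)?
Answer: -100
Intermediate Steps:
Q = -3 (Q = -4 + 1 = -3)
s = 32 (s = 2*(13 - 1*(-3)) = 2*(13 + 3) = 2*16 = 32)
t(H) = 32 + H (t(H) = H + 32 = 32 + H)
t(-22)*(-10) = (32 - 22)*(-10) = 10*(-10) = -100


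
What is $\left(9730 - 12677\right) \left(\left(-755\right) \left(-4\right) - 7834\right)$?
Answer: $14186858$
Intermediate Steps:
$\left(9730 - 12677\right) \left(\left(-755\right) \left(-4\right) - 7834\right) = - 2947 \left(3020 - 7834\right) = \left(-2947\right) \left(-4814\right) = 14186858$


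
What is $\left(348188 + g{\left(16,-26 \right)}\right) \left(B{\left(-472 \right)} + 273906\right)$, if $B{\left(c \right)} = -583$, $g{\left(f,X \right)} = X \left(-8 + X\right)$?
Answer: $95409406256$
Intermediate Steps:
$\left(348188 + g{\left(16,-26 \right)}\right) \left(B{\left(-472 \right)} + 273906\right) = \left(348188 - 26 \left(-8 - 26\right)\right) \left(-583 + 273906\right) = \left(348188 - -884\right) 273323 = \left(348188 + 884\right) 273323 = 349072 \cdot 273323 = 95409406256$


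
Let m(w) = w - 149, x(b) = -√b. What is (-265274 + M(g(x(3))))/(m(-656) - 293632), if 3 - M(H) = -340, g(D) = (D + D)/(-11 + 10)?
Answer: 264931/294437 ≈ 0.89979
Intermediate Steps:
m(w) = -149 + w
g(D) = -2*D (g(D) = (2*D)/(-1) = (2*D)*(-1) = -2*D)
M(H) = 343 (M(H) = 3 - 1*(-340) = 3 + 340 = 343)
(-265274 + M(g(x(3))))/(m(-656) - 293632) = (-265274 + 343)/((-149 - 656) - 293632) = -264931/(-805 - 293632) = -264931/(-294437) = -264931*(-1/294437) = 264931/294437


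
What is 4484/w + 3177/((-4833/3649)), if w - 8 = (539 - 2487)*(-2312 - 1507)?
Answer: -2395673043958/998742135 ≈ -2398.7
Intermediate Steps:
w = 7439420 (w = 8 + (539 - 2487)*(-2312 - 1507) = 8 - 1948*(-3819) = 8 + 7439412 = 7439420)
4484/w + 3177/((-4833/3649)) = 4484/7439420 + 3177/((-4833/3649)) = 4484*(1/7439420) + 3177/((-4833*1/3649)) = 1121/1859855 + 3177/(-4833/3649) = 1121/1859855 + 3177*(-3649/4833) = 1121/1859855 - 1288097/537 = -2395673043958/998742135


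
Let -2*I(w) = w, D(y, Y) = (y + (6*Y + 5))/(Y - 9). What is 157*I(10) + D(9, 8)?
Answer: -847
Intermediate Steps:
D(y, Y) = (5 + y + 6*Y)/(-9 + Y) (D(y, Y) = (y + (5 + 6*Y))/(-9 + Y) = (5 + y + 6*Y)/(-9 + Y))
I(w) = -w/2
157*I(10) + D(9, 8) = 157*(-½*10) + (5 + 9 + 6*8)/(-9 + 8) = 157*(-5) + (5 + 9 + 48)/(-1) = -785 - 1*62 = -785 - 62 = -847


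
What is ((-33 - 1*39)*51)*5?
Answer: -18360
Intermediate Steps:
((-33 - 1*39)*51)*5 = ((-33 - 39)*51)*5 = -72*51*5 = -3672*5 = -18360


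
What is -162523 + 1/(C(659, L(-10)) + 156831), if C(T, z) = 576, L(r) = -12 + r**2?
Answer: -25582257860/157407 ≈ -1.6252e+5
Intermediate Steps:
-162523 + 1/(C(659, L(-10)) + 156831) = -162523 + 1/(576 + 156831) = -162523 + 1/157407 = -25582257860/157407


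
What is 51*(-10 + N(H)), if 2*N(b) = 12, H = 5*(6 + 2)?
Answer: -204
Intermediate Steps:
H = 40 (H = 5*8 = 40)
N(b) = 6 (N(b) = (1/2)*12 = 6)
51*(-10 + N(H)) = 51*(-10 + 6) = 51*(-4) = -204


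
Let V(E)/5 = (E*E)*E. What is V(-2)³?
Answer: -64000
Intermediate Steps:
V(E) = 5*E³ (V(E) = 5*((E*E)*E) = 5*(E²*E) = 5*E³)
V(-2)³ = (5*(-2)³)³ = (5*(-8))³ = (-40)³ = -64000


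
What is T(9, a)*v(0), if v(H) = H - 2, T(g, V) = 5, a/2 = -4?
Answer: -10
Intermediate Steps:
a = -8 (a = 2*(-4) = -8)
v(H) = -2 + H
T(9, a)*v(0) = 5*(-2 + 0) = 5*(-2) = -10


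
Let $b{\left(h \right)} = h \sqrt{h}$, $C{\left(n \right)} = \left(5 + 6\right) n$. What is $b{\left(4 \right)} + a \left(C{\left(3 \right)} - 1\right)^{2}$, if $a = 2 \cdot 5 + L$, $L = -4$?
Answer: $6152$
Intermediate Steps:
$C{\left(n \right)} = 11 n$
$b{\left(h \right)} = h^{\frac{3}{2}}$
$a = 6$ ($a = 2 \cdot 5 - 4 = 10 - 4 = 6$)
$b{\left(4 \right)} + a \left(C{\left(3 \right)} - 1\right)^{2} = 4^{\frac{3}{2}} + 6 \left(11 \cdot 3 - 1\right)^{2} = 8 + 6 \left(33 - 1\right)^{2} = 8 + 6 \cdot 32^{2} = 8 + 6 \cdot 1024 = 8 + 6144 = 6152$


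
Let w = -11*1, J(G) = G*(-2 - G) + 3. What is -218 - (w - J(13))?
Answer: -399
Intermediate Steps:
J(G) = 3 + G*(-2 - G)
w = -11
-218 - (w - J(13)) = -218 - (-11 - (3 - 1*13² - 2*13)) = -218 - (-11 - (3 - 1*169 - 26)) = -218 - (-11 - (3 - 169 - 26)) = -218 - (-11 - 1*(-192)) = -218 - (-11 + 192) = -218 - 1*181 = -218 - 181 = -399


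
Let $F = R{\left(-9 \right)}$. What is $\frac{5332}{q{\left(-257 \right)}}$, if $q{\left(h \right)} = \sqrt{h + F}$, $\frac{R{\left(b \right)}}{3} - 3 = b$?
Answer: $- \frac{5332 i \sqrt{11}}{55} \approx - 321.53 i$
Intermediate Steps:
$R{\left(b \right)} = 9 + 3 b$
$F = -18$ ($F = 9 + 3 \left(-9\right) = 9 - 27 = -18$)
$q{\left(h \right)} = \sqrt{-18 + h}$ ($q{\left(h \right)} = \sqrt{h - 18} = \sqrt{-18 + h}$)
$\frac{5332}{q{\left(-257 \right)}} = \frac{5332}{\sqrt{-18 - 257}} = \frac{5332}{\sqrt{-275}} = \frac{5332}{5 i \sqrt{11}} = 5332 \left(- \frac{i \sqrt{11}}{55}\right) = - \frac{5332 i \sqrt{11}}{55}$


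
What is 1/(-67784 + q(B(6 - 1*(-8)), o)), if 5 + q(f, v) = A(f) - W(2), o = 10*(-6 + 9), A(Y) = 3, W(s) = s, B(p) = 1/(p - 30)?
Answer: -1/67788 ≈ -1.4752e-5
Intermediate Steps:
B(p) = 1/(-30 + p)
o = 30 (o = 10*3 = 30)
q(f, v) = -4 (q(f, v) = -5 + (3 - 1*2) = -5 + (3 - 2) = -5 + 1 = -4)
1/(-67784 + q(B(6 - 1*(-8)), o)) = 1/(-67784 - 4) = 1/(-67788) = -1/67788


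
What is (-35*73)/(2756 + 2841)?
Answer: -2555/5597 ≈ -0.45649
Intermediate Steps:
(-35*73)/(2756 + 2841) = -2555/5597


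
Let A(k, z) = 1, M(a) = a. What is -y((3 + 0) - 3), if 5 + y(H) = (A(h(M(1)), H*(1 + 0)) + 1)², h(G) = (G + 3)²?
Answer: 1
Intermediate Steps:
h(G) = (3 + G)²
y(H) = -1 (y(H) = -5 + (1 + 1)² = -5 + 2² = -5 + 4 = -1)
-y((3 + 0) - 3) = -1*(-1) = 1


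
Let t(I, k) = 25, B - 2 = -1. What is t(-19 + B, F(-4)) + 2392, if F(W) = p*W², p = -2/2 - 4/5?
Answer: 2417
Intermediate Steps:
B = 1 (B = 2 - 1 = 1)
p = -9/5 (p = -2*½ - 4*⅕ = -1 - ⅘ = -9/5 ≈ -1.8000)
F(W) = -9*W²/5
t(-19 + B, F(-4)) + 2392 = 25 + 2392 = 2417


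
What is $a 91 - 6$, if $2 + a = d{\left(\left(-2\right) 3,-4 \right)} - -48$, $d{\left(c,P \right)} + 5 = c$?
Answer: $3179$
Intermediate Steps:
$d{\left(c,P \right)} = -5 + c$
$a = 35$ ($a = -2 - -37 = -2 + \left(\left(-5 - 6\right) + 48\right) = -2 + \left(-11 + 48\right) = -2 + 37 = 35$)
$a 91 - 6 = 35 \cdot 91 - 6 = 3185 - 6 = 3179$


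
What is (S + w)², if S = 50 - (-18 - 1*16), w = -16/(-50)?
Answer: 4443664/625 ≈ 7109.9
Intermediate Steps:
w = 8/25 (w = -16*(-1/50) = 8/25 ≈ 0.32000)
S = 84 (S = 50 - (-18 - 16) = 50 - 1*(-34) = 50 + 34 = 84)
(S + w)² = (84 + 8/25)² = (2108/25)² = 4443664/625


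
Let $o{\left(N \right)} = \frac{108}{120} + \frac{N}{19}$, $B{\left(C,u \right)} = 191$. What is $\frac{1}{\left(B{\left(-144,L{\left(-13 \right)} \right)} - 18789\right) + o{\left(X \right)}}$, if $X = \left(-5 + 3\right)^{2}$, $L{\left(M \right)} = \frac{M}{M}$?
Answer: $- \frac{190}{3533409} \approx -5.3772 \cdot 10^{-5}$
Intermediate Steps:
$L{\left(M \right)} = 1$
$X = 4$ ($X = \left(-2\right)^{2} = 4$)
$o{\left(N \right)} = \frac{9}{10} + \frac{N}{19}$ ($o{\left(N \right)} = 108 \cdot \frac{1}{120} + N \frac{1}{19} = \frac{9}{10} + \frac{N}{19}$)
$\frac{1}{\left(B{\left(-144,L{\left(-13 \right)} \right)} - 18789\right) + o{\left(X \right)}} = \frac{1}{\left(191 - 18789\right) + \left(\frac{9}{10} + \frac{1}{19} \cdot 4\right)} = \frac{1}{-18598 + \left(\frac{9}{10} + \frac{4}{19}\right)} = \frac{1}{-18598 + \frac{211}{190}} = \frac{1}{- \frac{3533409}{190}} = - \frac{190}{3533409}$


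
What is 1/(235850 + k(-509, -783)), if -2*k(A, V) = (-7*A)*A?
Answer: 2/2285267 ≈ 8.7517e-7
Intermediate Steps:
k(A, V) = 7*A**2/2 (k(A, V) = -(-7*A)*A/2 = -(-7)*A**2/2 = 7*A**2/2)
1/(235850 + k(-509, -783)) = 1/(235850 + (7/2)*(-509)**2) = 1/(235850 + (7/2)*259081) = 1/(235850 + 1813567/2) = 1/(2285267/2) = 2/2285267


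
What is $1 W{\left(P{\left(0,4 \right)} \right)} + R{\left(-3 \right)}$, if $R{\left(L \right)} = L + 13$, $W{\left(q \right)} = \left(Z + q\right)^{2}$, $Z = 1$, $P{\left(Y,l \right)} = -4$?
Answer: $19$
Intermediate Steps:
$W{\left(q \right)} = \left(1 + q\right)^{2}$
$R{\left(L \right)} = 13 + L$
$1 W{\left(P{\left(0,4 \right)} \right)} + R{\left(-3 \right)} = 1 \left(1 - 4\right)^{2} + \left(13 - 3\right) = 1 \left(-3\right)^{2} + 10 = 1 \cdot 9 + 10 = 9 + 10 = 19$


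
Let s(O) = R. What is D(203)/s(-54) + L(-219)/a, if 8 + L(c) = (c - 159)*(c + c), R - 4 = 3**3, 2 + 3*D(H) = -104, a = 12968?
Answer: 3505525/301506 ≈ 11.627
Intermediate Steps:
D(H) = -106/3 (D(H) = -2/3 + (1/3)*(-104) = -2/3 - 104/3 = -106/3)
R = 31 (R = 4 + 3**3 = 4 + 27 = 31)
s(O) = 31
L(c) = -8 + 2*c*(-159 + c) (L(c) = -8 + (c - 159)*(c + c) = -8 + (-159 + c)*(2*c) = -8 + 2*c*(-159 + c))
D(203)/s(-54) + L(-219)/a = -106/3/31 + (-8 - 318*(-219) + 2*(-219)**2)/12968 = -106/3*1/31 + (-8 + 69642 + 2*47961)*(1/12968) = -106/93 + (-8 + 69642 + 95922)*(1/12968) = -106/93 + 165556*(1/12968) = -106/93 + 41389/3242 = 3505525/301506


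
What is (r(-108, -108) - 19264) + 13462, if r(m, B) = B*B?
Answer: 5862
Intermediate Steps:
r(m, B) = B²
(r(-108, -108) - 19264) + 13462 = ((-108)² - 19264) + 13462 = (11664 - 19264) + 13462 = -7600 + 13462 = 5862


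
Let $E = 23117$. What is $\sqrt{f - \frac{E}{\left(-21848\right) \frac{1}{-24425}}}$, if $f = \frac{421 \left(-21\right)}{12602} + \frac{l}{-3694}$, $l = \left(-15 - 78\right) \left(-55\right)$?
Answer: $\frac{i \sqrt{417739505541065655389641262}}{127132933028} \approx 160.77 i$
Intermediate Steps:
$l = 5115$ ($l = \left(-93\right) \left(-55\right) = 5115$)
$f = - \frac{24279471}{11637947}$ ($f = \frac{421 \left(-21\right)}{12602} + \frac{5115}{-3694} = \left(-8841\right) \frac{1}{12602} + 5115 \left(- \frac{1}{3694}\right) = - \frac{8841}{12602} - \frac{5115}{3694} = - \frac{24279471}{11637947} \approx -2.0862$)
$\sqrt{f - \frac{E}{\left(-21848\right) \frac{1}{-24425}}} = \sqrt{- \frac{24279471}{11637947} - \frac{23117}{\left(-21848\right) \frac{1}{-24425}}} = \sqrt{- \frac{24279471}{11637947} - \frac{23117}{\left(-21848\right) \left(- \frac{1}{24425}\right)}} = \sqrt{- \frac{24279471}{11637947} - \frac{23117}{\frac{21848}{24425}}} = \sqrt{- \frac{24279471}{11637947} - 23117 \cdot \frac{24425}{21848}} = \sqrt{- \frac{24279471}{11637947} - \frac{564632725}{21848}} = \sqrt{- \frac{6571696185897983}{254265866056}} = \frac{i \sqrt{417739505541065655389641262}}{127132933028}$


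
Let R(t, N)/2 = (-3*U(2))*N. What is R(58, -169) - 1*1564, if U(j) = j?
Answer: 464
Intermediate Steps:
R(t, N) = -12*N (R(t, N) = 2*((-3*2)*N) = 2*(-6*N) = -12*N)
R(58, -169) - 1*1564 = -12*(-169) - 1*1564 = 2028 - 1564 = 464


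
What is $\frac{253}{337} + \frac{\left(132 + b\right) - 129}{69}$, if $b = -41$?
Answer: $\frac{4651}{23253} \approx 0.20002$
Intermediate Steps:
$\frac{253}{337} + \frac{\left(132 + b\right) - 129}{69} = \frac{253}{337} + \frac{\left(132 - 41\right) - 129}{69} = 253 \cdot \frac{1}{337} + \left(91 - 129\right) \frac{1}{69} = \frac{253}{337} - \frac{38}{69} = \frac{4651}{23253}$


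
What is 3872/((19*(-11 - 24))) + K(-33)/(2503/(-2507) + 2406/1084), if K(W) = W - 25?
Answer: -11766694964/220686235 ≈ -53.319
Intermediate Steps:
K(W) = -25 + W
3872/((19*(-11 - 24))) + K(-33)/(2503/(-2507) + 2406/1084) = 3872/((19*(-11 - 24))) + (-25 - 33)/(2503/(-2507) + 2406/1084) = 3872/((19*(-35))) - 58/(2503*(-1/2507) + 2406*(1/1084)) = 3872/(-665) - 58/(-2503/2507 + 1203/542) = 3872*(-1/665) - 58/1659295/1358794 = -3872/665 - 58*1358794/1659295 = -3872/665 - 78810052/1659295 = -11766694964/220686235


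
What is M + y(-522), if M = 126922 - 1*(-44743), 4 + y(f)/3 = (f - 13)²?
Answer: 1030328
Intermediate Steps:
y(f) = -12 + 3*(-13 + f)² (y(f) = -12 + 3*(f - 13)² = -12 + 3*(-13 + f)²)
M = 171665 (M = 126922 + 44743 = 171665)
M + y(-522) = 171665 + (-12 + 3*(-13 - 522)²) = 171665 + (-12 + 3*(-535)²) = 171665 + (-12 + 3*286225) = 171665 + (-12 + 858675) = 171665 + 858663 = 1030328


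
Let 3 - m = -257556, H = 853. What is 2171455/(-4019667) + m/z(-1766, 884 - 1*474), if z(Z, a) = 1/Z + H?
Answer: 1825071221800763/6055214309799 ≈ 301.40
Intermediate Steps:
m = 257559 (m = 3 - 1*(-257556) = 3 + 257556 = 257559)
z(Z, a) = 853 + 1/Z (z(Z, a) = 1/Z + 853 = 853 + 1/Z)
2171455/(-4019667) + m/z(-1766, 884 - 1*474) = 2171455/(-4019667) + 257559/(853 + 1/(-1766)) = 2171455*(-1/4019667) + 257559/(853 - 1/1766) = -2171455/4019667 + 257559/(1506397/1766) = -2171455/4019667 + 257559*(1766/1506397) = -2171455/4019667 + 454849194/1506397 = 1825071221800763/6055214309799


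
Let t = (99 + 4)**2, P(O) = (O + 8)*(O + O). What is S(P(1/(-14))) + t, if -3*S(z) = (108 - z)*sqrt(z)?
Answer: 10609 - 3565*I*sqrt(222)/1372 ≈ 10609.0 - 38.715*I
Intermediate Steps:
P(O) = 2*O*(8 + O) (P(O) = (8 + O)*(2*O) = 2*O*(8 + O))
S(z) = -sqrt(z)*(108 - z)/3 (S(z) = -(108 - z)*sqrt(z)/3 = -sqrt(z)*(108 - z)/3)
t = 10609 (t = 103**2 = 10609)
S(P(1/(-14))) + t = sqrt(2*(8 + 1/(-14))/(-14))*(-108 + 2*(8 + 1/(-14))/(-14))/3 + 10609 = sqrt(2*(-1/14)*(8 - 1/14))*(-108 + 2*(-1/14)*(8 - 1/14))/3 + 10609 = sqrt(2*(-1/14)*(111/14))*(-108 + 2*(-1/14)*(111/14))/3 + 10609 = sqrt(-111/98)*(-108 - 111/98)/3 + 10609 = (1/3)*(I*sqrt(222)/14)*(-10695/98) + 10609 = -3565*I*sqrt(222)/1372 + 10609 = 10609 - 3565*I*sqrt(222)/1372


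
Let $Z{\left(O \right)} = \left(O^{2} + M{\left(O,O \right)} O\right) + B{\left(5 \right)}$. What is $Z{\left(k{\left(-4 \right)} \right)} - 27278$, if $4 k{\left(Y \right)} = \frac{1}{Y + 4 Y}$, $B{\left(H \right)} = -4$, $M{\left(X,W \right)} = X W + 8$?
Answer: $- \frac{13968435121}{512000} \approx -27282.0$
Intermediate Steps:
$M{\left(X,W \right)} = 8 + W X$ ($M{\left(X,W \right)} = W X + 8 = 8 + W X$)
$k{\left(Y \right)} = \frac{1}{20 Y}$ ($k{\left(Y \right)} = \frac{1}{4 \left(Y + 4 Y\right)} = \frac{1}{4 \cdot 5 Y} = \frac{\frac{1}{5} \frac{1}{Y}}{4} = \frac{1}{20 Y}$)
$Z{\left(O \right)} = -4 + O^{2} + O \left(8 + O^{2}\right)$ ($Z{\left(O \right)} = \left(O^{2} + \left(8 + O O\right) O\right) - 4 = \left(O^{2} + \left(8 + O^{2}\right) O\right) - 4 = \left(O^{2} + O \left(8 + O^{2}\right)\right) - 4 = -4 + O^{2} + O \left(8 + O^{2}\right)$)
$Z{\left(k{\left(-4 \right)} \right)} - 27278 = \left(-4 + \left(\frac{1}{20 \left(-4\right)}\right)^{2} + \frac{1}{20 \left(-4\right)} \left(8 + \left(\frac{1}{20 \left(-4\right)}\right)^{2}\right)\right) - 27278 = \left(-4 + \left(\frac{1}{20} \left(- \frac{1}{4}\right)\right)^{2} + \frac{1}{20} \left(- \frac{1}{4}\right) \left(8 + \left(\frac{1}{20} \left(- \frac{1}{4}\right)\right)^{2}\right)\right) - 27278 = \left(-4 + \left(- \frac{1}{80}\right)^{2} - \frac{8 + \left(- \frac{1}{80}\right)^{2}}{80}\right) - 27278 = \left(-4 + \frac{1}{6400} - \frac{8 + \frac{1}{6400}}{80}\right) - 27278 = \left(-4 + \frac{1}{6400} - \frac{51201}{512000}\right) - 27278 = - \frac{2099121}{512000} - 27278 = - \frac{13968435121}{512000}$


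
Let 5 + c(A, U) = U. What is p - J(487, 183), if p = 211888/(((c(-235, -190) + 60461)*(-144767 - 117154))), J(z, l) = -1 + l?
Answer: -1436428825670/7892465493 ≈ -182.00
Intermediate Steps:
c(A, U) = -5 + U
p = -105944/7892465493 (p = 211888/((((-5 - 190) + 60461)*(-144767 - 117154))) = 211888/(((-195 + 60461)*(-261921))) = 211888/((60266*(-261921))) = 211888/(-15784930986) = 211888*(-1/15784930986) = -105944/7892465493 ≈ -1.3423e-5)
p - J(487, 183) = -105944/7892465493 - (-1 + 183) = -105944/7892465493 - 1*182 = -105944/7892465493 - 182 = -1436428825670/7892465493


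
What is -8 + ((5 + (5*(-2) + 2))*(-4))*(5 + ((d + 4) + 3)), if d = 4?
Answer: 184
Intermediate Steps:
-8 + ((5 + (5*(-2) + 2))*(-4))*(5 + ((d + 4) + 3)) = -8 + ((5 + (5*(-2) + 2))*(-4))*(5 + ((4 + 4) + 3)) = -8 + ((5 + (-10 + 2))*(-4))*(5 + (8 + 3)) = -8 + ((5 - 8)*(-4))*(5 + 11) = -8 - 3*(-4)*16 = -8 + 12*16 = -8 + 192 = 184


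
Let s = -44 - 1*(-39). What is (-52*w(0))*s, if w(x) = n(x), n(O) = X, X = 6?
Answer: 1560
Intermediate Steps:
n(O) = 6
s = -5 (s = -44 + 39 = -5)
w(x) = 6
(-52*w(0))*s = -52*6*(-5) = -312*(-5) = 1560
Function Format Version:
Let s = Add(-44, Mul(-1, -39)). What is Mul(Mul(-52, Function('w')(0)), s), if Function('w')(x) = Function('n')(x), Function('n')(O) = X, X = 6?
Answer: 1560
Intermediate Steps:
Function('n')(O) = 6
s = -5 (s = Add(-44, 39) = -5)
Function('w')(x) = 6
Mul(Mul(-52, Function('w')(0)), s) = Mul(Mul(-52, 6), -5) = Mul(-312, -5) = 1560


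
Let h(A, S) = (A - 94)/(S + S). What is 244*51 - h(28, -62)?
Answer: 771495/62 ≈ 12443.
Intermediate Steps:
h(A, S) = (-94 + A)/(2*S) (h(A, S) = (-94 + A)/((2*S)) = (-94 + A)*(1/(2*S)) = (-94 + A)/(2*S))
244*51 - h(28, -62) = 244*51 - (-94 + 28)/(2*(-62)) = 12444 - (-1)*(-66)/(2*62) = 12444 - 1*33/62 = 12444 - 33/62 = 771495/62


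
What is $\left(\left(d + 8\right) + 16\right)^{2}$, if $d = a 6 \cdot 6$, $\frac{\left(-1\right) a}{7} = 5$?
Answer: $1527696$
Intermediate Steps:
$a = -35$ ($a = \left(-7\right) 5 = -35$)
$d = -1260$ ($d = \left(-35\right) 6 \cdot 6 = \left(-210\right) 6 = -1260$)
$\left(\left(d + 8\right) + 16\right)^{2} = \left(\left(-1260 + 8\right) + 16\right)^{2} = \left(-1252 + 16\right)^{2} = \left(-1236\right)^{2} = 1527696$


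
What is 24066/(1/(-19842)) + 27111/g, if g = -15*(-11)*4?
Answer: -105053856803/220 ≈ -4.7752e+8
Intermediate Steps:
g = 660 (g = 165*4 = 660)
24066/(1/(-19842)) + 27111/g = 24066/(1/(-19842)) + 27111/660 = 24066/(-1/19842) + 27111*(1/660) = 24066*(-19842) + 9037/220 = -477517572 + 9037/220 = -105053856803/220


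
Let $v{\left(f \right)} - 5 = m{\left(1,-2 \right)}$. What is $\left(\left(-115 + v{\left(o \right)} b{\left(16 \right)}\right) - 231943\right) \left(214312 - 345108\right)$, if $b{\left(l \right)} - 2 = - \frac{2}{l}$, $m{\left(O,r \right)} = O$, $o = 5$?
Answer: $30350786713$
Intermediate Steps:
$v{\left(f \right)} = 6$ ($v{\left(f \right)} = 5 + 1 = 6$)
$b{\left(l \right)} = 2 - \frac{2}{l}$
$\left(\left(-115 + v{\left(o \right)} b{\left(16 \right)}\right) - 231943\right) \left(214312 - 345108\right) = \left(\left(-115 + 6 \left(2 - \frac{2}{16}\right)\right) - 231943\right) \left(214312 - 345108\right) = \left(\left(-115 + 6 \left(2 - \frac{1}{8}\right)\right) - 231943\right) \left(-130796\right) = \left(\left(-115 + 6 \cdot \frac{15}{8}\right) - 231943\right) \left(-130796\right) = \left(\left(-115 + \frac{45}{4}\right) - 231943\right) \left(-130796\right) = \left(- \frac{415}{4} - 231943\right) \left(-130796\right) = \left(- \frac{928187}{4}\right) \left(-130796\right) = 30350786713$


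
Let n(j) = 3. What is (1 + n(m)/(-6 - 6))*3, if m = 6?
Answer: 9/4 ≈ 2.2500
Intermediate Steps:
(1 + n(m)/(-6 - 6))*3 = (1 + 3/(-6 - 6))*3 = (1 + 3/(-12))*3 = (1 + 3*(-1/12))*3 = (1 - 1/4)*3 = (3/4)*3 = 9/4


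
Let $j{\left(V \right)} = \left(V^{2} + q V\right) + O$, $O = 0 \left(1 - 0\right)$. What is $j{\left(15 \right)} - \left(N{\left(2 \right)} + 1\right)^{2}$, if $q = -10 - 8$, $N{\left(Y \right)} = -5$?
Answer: $-61$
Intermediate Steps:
$O = 0$ ($O = 0 \left(1 + 0\right) = 0 \cdot 1 = 0$)
$q = -18$
$j{\left(V \right)} = V^{2} - 18 V$ ($j{\left(V \right)} = \left(V^{2} - 18 V\right) + 0 = V^{2} - 18 V$)
$j{\left(15 \right)} - \left(N{\left(2 \right)} + 1\right)^{2} = 15 \left(-18 + 15\right) - \left(-5 + 1\right)^{2} = 15 \left(-3\right) - \left(-4\right)^{2} = -45 - 16 = -61$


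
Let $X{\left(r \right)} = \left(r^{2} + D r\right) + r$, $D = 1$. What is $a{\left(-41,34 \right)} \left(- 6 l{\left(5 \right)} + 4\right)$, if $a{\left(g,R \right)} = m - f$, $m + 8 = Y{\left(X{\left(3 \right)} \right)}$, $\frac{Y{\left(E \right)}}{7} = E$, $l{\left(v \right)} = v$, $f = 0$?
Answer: $-2522$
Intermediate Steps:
$X{\left(r \right)} = r^{2} + 2 r$ ($X{\left(r \right)} = \left(r^{2} + 1 r\right) + r = \left(r^{2} + r\right) + r = \left(r + r^{2}\right) + r = r^{2} + 2 r$)
$Y{\left(E \right)} = 7 E$
$m = 97$ ($m = -8 + 7 \cdot 3 \left(2 + 3\right) = -8 + 7 \cdot 3 \cdot 5 = -8 + 7 \cdot 15 = -8 + 105 = 97$)
$a{\left(g,R \right)} = 97$ ($a{\left(g,R \right)} = 97 - 0 = 97 + 0 = 97$)
$a{\left(-41,34 \right)} \left(- 6 l{\left(5 \right)} + 4\right) = 97 \left(\left(-6\right) 5 + 4\right) = 97 \left(-30 + 4\right) = 97 \left(-26\right) = -2522$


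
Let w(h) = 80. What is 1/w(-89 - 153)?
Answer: 1/80 ≈ 0.012500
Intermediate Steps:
1/w(-89 - 153) = 1/80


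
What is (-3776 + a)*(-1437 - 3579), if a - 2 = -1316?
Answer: 25531440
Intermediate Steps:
a = -1314 (a = 2 - 1316 = -1314)
(-3776 + a)*(-1437 - 3579) = (-3776 - 1314)*(-1437 - 3579) = -5090*(-5016) = 25531440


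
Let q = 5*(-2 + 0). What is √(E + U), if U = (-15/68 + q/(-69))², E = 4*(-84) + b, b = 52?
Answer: I*√6252095351/4692 ≈ 16.852*I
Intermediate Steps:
q = -10 (q = 5*(-2) = -10)
E = -284 (E = 4*(-84) + 52 = -336 + 52 = -284)
U = 126025/22014864 (U = (-15/68 - 10/(-69))² = (-15*1/68 - 10*(-1/69))² = (-15/68 + 10/69)² = (-355/4692)² = 126025/22014864 ≈ 0.0057245)
√(E + U) = √(-284 + 126025/22014864) = √(-6252095351/22014864) = I*√6252095351/4692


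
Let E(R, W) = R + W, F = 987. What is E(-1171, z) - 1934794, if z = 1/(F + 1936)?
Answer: -5658825694/2923 ≈ -1.9360e+6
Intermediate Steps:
z = 1/2923 (z = 1/(987 + 1936) = 1/2923 ≈ 0.00034211)
E(-1171, z) - 1934794 = (-1171 + 1/2923) - 1934794 = -3422832/2923 - 1934794 = -5658825694/2923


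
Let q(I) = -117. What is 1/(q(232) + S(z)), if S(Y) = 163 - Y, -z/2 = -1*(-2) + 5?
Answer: 1/60 ≈ 0.016667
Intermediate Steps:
z = -14 (z = -2*(-1*(-2) + 5) = -2*(2 + 5) = -2*7 = -14)
1/(q(232) + S(z)) = 1/(-117 + (163 - 1*(-14))) = 1/(-117 + (163 + 14)) = 1/(-117 + 177) = 1/60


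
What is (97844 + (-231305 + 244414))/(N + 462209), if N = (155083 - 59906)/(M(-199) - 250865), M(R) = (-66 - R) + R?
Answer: 27841547243/115982471402 ≈ 0.24005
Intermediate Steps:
M(R) = -66
N = -95177/250931 (N = (155083 - 59906)/(-66 - 250865) = 95177/(-250931) = 95177*(-1/250931) = -95177/250931 ≈ -0.37930)
(97844 + (-231305 + 244414))/(N + 462209) = (97844 + (-231305 + 244414))/(-95177/250931 + 462209) = (97844 + 13109)/(115982471402/250931) = 110953*(250931/115982471402) = 27841547243/115982471402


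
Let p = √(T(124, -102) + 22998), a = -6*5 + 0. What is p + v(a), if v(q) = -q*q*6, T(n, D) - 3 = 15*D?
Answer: -5400 + √21471 ≈ -5253.5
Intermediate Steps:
T(n, D) = 3 + 15*D
a = -30 (a = -30 + 0 = -30)
p = √21471 (p = √((3 + 15*(-102)) + 22998) = √((3 - 1530) + 22998) = √(-1527 + 22998) = √21471 ≈ 146.53)
v(q) = -6*q² (v(q) = -q²*6 = -6*q²)
p + v(a) = √21471 - 6*(-30)² = √21471 - 6*900 = √21471 - 5400 = -5400 + √21471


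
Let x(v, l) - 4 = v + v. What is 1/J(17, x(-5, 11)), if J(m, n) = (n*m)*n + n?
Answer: 1/606 ≈ 0.0016502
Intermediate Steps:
x(v, l) = 4 + 2*v (x(v, l) = 4 + (v + v) = 4 + 2*v)
J(m, n) = n + m*n² (J(m, n) = (m*n)*n + n = m*n² + n = n + m*n²)
1/J(17, x(-5, 11)) = 1/((4 + 2*(-5))*(1 + 17*(4 + 2*(-5)))) = 1/((4 - 10)*(1 + 17*(4 - 10))) = 1/(-6*(1 + 17*(-6))) = 1/(-6*(1 - 102)) = 1/(-6*(-101)) = 1/606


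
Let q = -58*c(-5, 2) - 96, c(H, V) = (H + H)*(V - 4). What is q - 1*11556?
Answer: -12812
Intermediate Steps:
c(H, V) = 2*H*(-4 + V) (c(H, V) = (2*H)*(-4 + V) = 2*H*(-4 + V))
q = -1256 (q = -116*(-5)*(-4 + 2) - 96 = -116*(-5)*(-2) - 96 = -58*20 - 96 = -1160 - 96 = -1256)
q - 1*11556 = -1256 - 1*11556 = -1256 - 11556 = -12812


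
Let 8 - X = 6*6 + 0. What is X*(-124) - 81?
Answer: 3391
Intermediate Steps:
X = -28 (X = 8 - (6*6 + 0) = 8 - (36 + 0) = 8 - 1*36 = 8 - 36 = -28)
X*(-124) - 81 = -28*(-124) - 81 = 3472 - 81 = 3391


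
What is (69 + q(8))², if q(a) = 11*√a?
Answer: 5729 + 3036*√2 ≈ 10023.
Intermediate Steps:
(69 + q(8))² = (69 + 11*√8)² = (69 + 11*(2*√2))² = (69 + 22*√2)²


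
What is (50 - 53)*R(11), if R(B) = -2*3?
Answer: 18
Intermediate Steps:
R(B) = -6
(50 - 53)*R(11) = (50 - 53)*(-6) = -3*(-6) = 18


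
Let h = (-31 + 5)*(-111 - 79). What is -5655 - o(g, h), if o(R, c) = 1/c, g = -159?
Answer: -27935701/4940 ≈ -5655.0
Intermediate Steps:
h = 4940 (h = -26*(-190) = 4940)
-5655 - o(g, h) = -5655 - 1/4940 = -27935701/4940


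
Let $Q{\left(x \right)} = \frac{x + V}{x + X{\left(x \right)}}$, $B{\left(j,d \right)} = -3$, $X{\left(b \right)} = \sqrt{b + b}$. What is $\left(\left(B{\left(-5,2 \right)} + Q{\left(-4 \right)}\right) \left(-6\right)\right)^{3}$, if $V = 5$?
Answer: $\frac{27 \left(- 611 i + 2610 \sqrt{2}\right)}{2 \left(- 2 i + 5 \sqrt{2}\right)} \approx 6830.5 + 765.44 i$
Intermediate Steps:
$X{\left(b \right)} = \sqrt{2} \sqrt{b}$ ($X{\left(b \right)} = \sqrt{2 b} = \sqrt{2} \sqrt{b}$)
$Q{\left(x \right)} = \frac{5 + x}{x + \sqrt{2} \sqrt{x}}$ ($Q{\left(x \right)} = \frac{x + 5}{x + \sqrt{2} \sqrt{x}} = \frac{5 + x}{x + \sqrt{2} \sqrt{x}}$)
$\left(\left(B{\left(-5,2 \right)} + Q{\left(-4 \right)}\right) \left(-6\right)\right)^{3} = \left(\left(-3 + \frac{5 - 4}{-4 + \sqrt{2} \sqrt{-4}}\right) \left(-6\right)\right)^{3} = \left(\left(-3 + \frac{1}{-4 + \sqrt{2} \cdot 2 i} 1\right) \left(-6\right)\right)^{3} = \left(\left(-3 + \frac{1}{-4 + 2 i \sqrt{2}} \cdot 1\right) \left(-6\right)\right)^{3} = \left(\left(-3 + \frac{1}{-4 + 2 i \sqrt{2}}\right) \left(-6\right)\right)^{3} = \left(18 - \frac{6}{-4 + 2 i \sqrt{2}}\right)^{3}$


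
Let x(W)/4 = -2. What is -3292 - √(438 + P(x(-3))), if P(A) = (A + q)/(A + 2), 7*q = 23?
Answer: -3292 - √86002/14 ≈ -3312.9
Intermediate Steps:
q = 23/7 (q = (⅐)*23 = 23/7 ≈ 3.2857)
x(W) = -8 (x(W) = 4*(-2) = -8)
P(A) = (23/7 + A)/(2 + A) (P(A) = (A + 23/7)/(A + 2) = (23/7 + A)/(2 + A))
-3292 - √(438 + P(x(-3))) = -3292 - √(438 + (23/7 - 8)/(2 - 8)) = -3292 - √(438 - 33/7/(-6)) = -3292 - √(438 - ⅙*(-33/7)) = -3292 - √(438 + 11/14) = -3292 - √(6143/14) = -3292 - √86002/14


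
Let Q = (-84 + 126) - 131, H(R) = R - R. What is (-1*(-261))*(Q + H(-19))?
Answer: -23229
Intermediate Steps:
H(R) = 0
Q = -89 (Q = 42 - 131 = -89)
(-1*(-261))*(Q + H(-19)) = (-1*(-261))*(-89 + 0) = 261*(-89) = -23229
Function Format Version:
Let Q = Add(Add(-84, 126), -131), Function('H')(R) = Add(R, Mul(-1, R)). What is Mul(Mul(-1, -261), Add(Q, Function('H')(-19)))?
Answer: -23229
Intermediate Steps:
Function('H')(R) = 0
Q = -89 (Q = Add(42, -131) = -89)
Mul(Mul(-1, -261), Add(Q, Function('H')(-19))) = Mul(Mul(-1, -261), Add(-89, 0)) = Mul(261, -89) = -23229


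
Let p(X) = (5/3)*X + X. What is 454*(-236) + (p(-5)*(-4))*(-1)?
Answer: -321592/3 ≈ -1.0720e+5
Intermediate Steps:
p(X) = 8*X/3 (p(X) = (5*(1/3))*X + X = 5*X/3 + X = 8*X/3)
454*(-236) + (p(-5)*(-4))*(-1) = 454*(-236) + (((8/3)*(-5))*(-4))*(-1) = -107144 - 40/3*(-4)*(-1) = -107144 + (160/3)*(-1) = -107144 - 160/3 = -321592/3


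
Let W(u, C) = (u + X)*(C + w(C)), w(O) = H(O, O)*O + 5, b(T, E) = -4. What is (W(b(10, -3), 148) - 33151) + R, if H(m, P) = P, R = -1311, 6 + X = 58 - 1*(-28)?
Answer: 1641870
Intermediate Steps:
X = 80 (X = -6 + (58 - 1*(-28)) = -6 + (58 + 28) = -6 + 86 = 80)
w(O) = 5 + O² (w(O) = O*O + 5 = O² + 5 = 5 + O²)
W(u, C) = (80 + u)*(5 + C + C²) (W(u, C) = (u + 80)*(C + (5 + C²)) = (80 + u)*(5 + C + C²))
(W(b(10, -3), 148) - 33151) + R = ((400 + 80*148 + 80*148² + 148*(-4) - 4*(5 + 148²)) - 33151) - 1311 = ((400 + 11840 + 80*21904 - 592 - 4*(5 + 21904)) - 33151) - 1311 = ((400 + 11840 + 1752320 - 592 - 4*21909) - 33151) - 1311 = ((400 + 11840 + 1752320 - 592 - 87636) - 33151) - 1311 = (1676332 - 33151) - 1311 = 1643181 - 1311 = 1641870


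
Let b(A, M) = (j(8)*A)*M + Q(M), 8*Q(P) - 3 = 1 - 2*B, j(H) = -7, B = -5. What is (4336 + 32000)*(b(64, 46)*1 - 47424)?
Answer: -2471947164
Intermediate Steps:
Q(P) = 7/4 (Q(P) = 3/8 + (1 - 2*(-5))/8 = 3/8 + (1 + 10)/8 = 3/8 + (⅛)*11 = 3/8 + 11/8 = 7/4)
b(A, M) = 7/4 - 7*A*M (b(A, M) = (-7*A)*M + 7/4 = -7*A*M + 7/4 = 7/4 - 7*A*M)
(4336 + 32000)*(b(64, 46)*1 - 47424) = (4336 + 32000)*((7/4 - 7*64*46)*1 - 47424) = 36336*((7/4 - 20608)*1 - 47424) = 36336*(-82425/4*1 - 47424) = 36336*(-82425/4 - 47424) = 36336*(-272121/4) = -2471947164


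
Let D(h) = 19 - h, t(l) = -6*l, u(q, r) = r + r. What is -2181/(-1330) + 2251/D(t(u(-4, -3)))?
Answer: -2956753/22610 ≈ -130.77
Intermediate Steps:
u(q, r) = 2*r
-2181/(-1330) + 2251/D(t(u(-4, -3))) = -2181/(-1330) + 2251/(19 - (-6)*2*(-3)) = -2181*(-1/1330) + 2251/(19 - (-6)*(-6)) = 2181/1330 + 2251/(19 - 1*36) = 2181/1330 + 2251/(19 - 36) = 2181/1330 + 2251/(-17) = 2181/1330 + 2251*(-1/17) = 2181/1330 - 2251/17 = -2956753/22610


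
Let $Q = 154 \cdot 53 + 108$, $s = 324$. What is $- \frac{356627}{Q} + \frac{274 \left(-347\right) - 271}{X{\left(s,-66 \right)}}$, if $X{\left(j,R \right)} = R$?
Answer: $\frac{63749904}{45485} \approx 1401.6$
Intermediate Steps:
$Q = 8270$ ($Q = 8162 + 108 = 8270$)
$- \frac{356627}{Q} + \frac{274 \left(-347\right) - 271}{X{\left(s,-66 \right)}} = - \frac{356627}{8270} + \frac{274 \left(-347\right) - 271}{-66} = \left(-356627\right) \frac{1}{8270} + \left(-95078 - 271\right) \left(- \frac{1}{66}\right) = - \frac{356627}{8270} - - \frac{31783}{22} = - \frac{356627}{8270} + \frac{31783}{22} = \frac{63749904}{45485}$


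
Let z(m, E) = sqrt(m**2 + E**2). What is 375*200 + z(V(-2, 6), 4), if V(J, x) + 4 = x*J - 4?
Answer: 75000 + 4*sqrt(26) ≈ 75020.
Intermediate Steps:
V(J, x) = -8 + J*x (V(J, x) = -4 + (x*J - 4) = -4 + (J*x - 4) = -4 + (-4 + J*x) = -8 + J*x)
z(m, E) = sqrt(E**2 + m**2)
375*200 + z(V(-2, 6), 4) = 375*200 + sqrt(4**2 + (-8 - 2*6)**2) = 75000 + sqrt(16 + (-8 - 12)**2) = 75000 + sqrt(16 + (-20)**2) = 75000 + sqrt(16 + 400) = 75000 + sqrt(416) = 75000 + 4*sqrt(26)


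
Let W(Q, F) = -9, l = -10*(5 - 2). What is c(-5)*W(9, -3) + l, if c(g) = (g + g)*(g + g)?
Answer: -930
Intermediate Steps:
l = -30 (l = -10*3 = -30)
c(g) = 4*g² (c(g) = (2*g)*(2*g) = 4*g²)
c(-5)*W(9, -3) + l = (4*(-5)²)*(-9) - 30 = (4*25)*(-9) - 30 = 100*(-9) - 30 = -900 - 30 = -930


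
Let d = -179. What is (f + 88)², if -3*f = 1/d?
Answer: 2233224049/288369 ≈ 7744.3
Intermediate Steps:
f = 1/537 (f = -⅓/(-179) = -⅓*(-1/179) = 1/537 ≈ 0.0018622)
(f + 88)² = (1/537 + 88)² = (47257/537)² = 2233224049/288369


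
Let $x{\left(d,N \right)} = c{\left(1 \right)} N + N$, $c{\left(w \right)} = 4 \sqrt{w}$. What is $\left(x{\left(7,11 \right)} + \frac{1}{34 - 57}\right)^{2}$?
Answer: $\frac{1597696}{529} \approx 3020.2$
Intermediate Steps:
$x{\left(d,N \right)} = 5 N$ ($x{\left(d,N \right)} = 4 \sqrt{1} N + N = 4 \cdot 1 N + N = 4 N + N = 5 N$)
$\left(x{\left(7,11 \right)} + \frac{1}{34 - 57}\right)^{2} = \left(5 \cdot 11 + \frac{1}{34 - 57}\right)^{2} = \left(55 + \frac{1}{-23}\right)^{2} = \left(55 - \frac{1}{23}\right)^{2} = \left(\frac{1264}{23}\right)^{2} = \frac{1597696}{529}$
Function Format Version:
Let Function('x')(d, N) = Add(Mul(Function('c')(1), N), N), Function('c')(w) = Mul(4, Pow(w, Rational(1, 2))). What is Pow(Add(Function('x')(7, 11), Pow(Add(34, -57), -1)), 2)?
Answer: Rational(1597696, 529) ≈ 3020.2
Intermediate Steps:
Function('x')(d, N) = Mul(5, N) (Function('x')(d, N) = Add(Mul(Mul(4, Pow(1, Rational(1, 2))), N), N) = Add(Mul(Mul(4, 1), N), N) = Add(Mul(4, N), N) = Mul(5, N))
Pow(Add(Function('x')(7, 11), Pow(Add(34, -57), -1)), 2) = Pow(Add(Mul(5, 11), Pow(Add(34, -57), -1)), 2) = Pow(Add(55, Pow(-23, -1)), 2) = Pow(Add(55, Rational(-1, 23)), 2) = Pow(Rational(1264, 23), 2) = Rational(1597696, 529)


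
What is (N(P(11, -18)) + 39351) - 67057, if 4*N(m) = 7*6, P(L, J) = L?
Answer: -55391/2 ≈ -27696.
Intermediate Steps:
N(m) = 21/2 (N(m) = (7*6)/4 = (¼)*42 = 21/2)
(N(P(11, -18)) + 39351) - 67057 = (21/2 + 39351) - 67057 = 78723/2 - 67057 = -55391/2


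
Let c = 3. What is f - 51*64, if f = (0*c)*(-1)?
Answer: -3264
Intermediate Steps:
f = 0 (f = (0*3)*(-1) = 0*(-1) = 0)
f - 51*64 = 0 - 51*64 = 0 - 3264 = -3264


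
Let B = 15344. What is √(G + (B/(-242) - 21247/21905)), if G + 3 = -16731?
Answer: I*√975302090985885/240955 ≈ 129.61*I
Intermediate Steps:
G = -16734 (G = -3 - 16731 = -16734)
√(G + (B/(-242) - 21247/21905)) = √(-16734 + (15344/(-242) - 21247/21905)) = √(-16734 + (15344*(-1/242) - 21247*1/21905)) = √(-16734 + (-7672/121 - 21247/21905)) = √(-16734 - 170626047/2650505) = √(-44524176717/2650505) = I*√975302090985885/240955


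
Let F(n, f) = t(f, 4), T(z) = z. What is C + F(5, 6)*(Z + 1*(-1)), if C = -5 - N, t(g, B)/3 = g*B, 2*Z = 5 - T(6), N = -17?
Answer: -96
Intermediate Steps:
Z = -½ (Z = (5 - 1*6)/2 = (5 - 6)/2 = (½)*(-1) = -½ ≈ -0.50000)
t(g, B) = 3*B*g (t(g, B) = 3*(g*B) = 3*(B*g) = 3*B*g)
F(n, f) = 12*f (F(n, f) = 3*4*f = 12*f)
C = 12 (C = -5 - 1*(-17) = -5 + 17 = 12)
C + F(5, 6)*(Z + 1*(-1)) = 12 + (12*6)*(-½ + 1*(-1)) = 12 + 72*(-½ - 1) = 12 + 72*(-3/2) = 12 - 108 = -96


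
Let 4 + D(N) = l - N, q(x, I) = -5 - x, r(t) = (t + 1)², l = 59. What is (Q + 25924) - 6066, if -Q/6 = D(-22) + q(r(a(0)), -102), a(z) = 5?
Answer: 19642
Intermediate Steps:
r(t) = (1 + t)²
D(N) = 55 - N (D(N) = -4 + (59 - N) = 55 - N)
Q = -216 (Q = -6*((55 - 1*(-22)) + (-5 - (1 + 5)²)) = -6*((55 + 22) + (-5 - 1*6²)) = -6*(77 + (-5 - 1*36)) = -6*(77 + (-5 - 36)) = -6*(77 - 41) = -6*36 = -216)
(Q + 25924) - 6066 = (-216 + 25924) - 6066 = 25708 - 6066 = 19642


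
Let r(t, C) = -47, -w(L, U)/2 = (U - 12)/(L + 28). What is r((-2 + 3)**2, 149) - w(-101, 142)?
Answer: -3691/73 ≈ -50.562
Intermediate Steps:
w(L, U) = -2*(-12 + U)/(28 + L) (w(L, U) = -2*(U - 12)/(L + 28) = -2*(-12 + U)/(28 + L))
r((-2 + 3)**2, 149) - w(-101, 142) = -47 - 2*(12 - 1*142)/(28 - 101) = -47 - 2*(12 - 142)/(-73) = -47 - 2*(-1)*(-130)/73 = -47 - 1*260/73 = -47 - 260/73 = -3691/73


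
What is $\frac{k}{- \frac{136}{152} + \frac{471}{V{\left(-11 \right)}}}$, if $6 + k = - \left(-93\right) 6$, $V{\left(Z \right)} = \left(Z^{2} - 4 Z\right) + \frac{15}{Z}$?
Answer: $\frac{6292800}{22613} \approx 278.28$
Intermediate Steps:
$V{\left(Z \right)} = Z^{2} - 4 Z + \frac{15}{Z}$
$k = 552$ ($k = -6 - \left(-93\right) 6 = -6 - -558 = -6 + 558 = 552$)
$\frac{k}{- \frac{136}{152} + \frac{471}{V{\left(-11 \right)}}} = \frac{552}{- \frac{136}{152} + \frac{471}{\frac{1}{-11} \left(15 + \left(-11\right)^{2} \left(-4 - 11\right)\right)}} = \frac{552}{\left(-136\right) \frac{1}{152} + \frac{471}{\left(- \frac{1}{11}\right) \left(15 + 121 \left(-15\right)\right)}} = \frac{552}{- \frac{17}{19} + \frac{471}{\left(- \frac{1}{11}\right) \left(15 - 1815\right)}} = \frac{552}{- \frac{17}{19} + \frac{471}{\left(- \frac{1}{11}\right) \left(-1800\right)}} = \frac{552}{- \frac{17}{19} + \frac{471}{\frac{1800}{11}}} = \frac{552}{- \frac{17}{19} + 471 \cdot \frac{11}{1800}} = \frac{552}{- \frac{17}{19} + \frac{1727}{600}} = \frac{552}{\frac{22613}{11400}} = 552 \cdot \frac{11400}{22613} = \frac{6292800}{22613}$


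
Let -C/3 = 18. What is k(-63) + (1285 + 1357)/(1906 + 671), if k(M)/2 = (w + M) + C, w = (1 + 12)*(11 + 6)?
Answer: 538658/2577 ≈ 209.03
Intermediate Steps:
C = -54 (C = -3*18 = -54)
w = 221 (w = 13*17 = 221)
k(M) = 334 + 2*M (k(M) = 2*((221 + M) - 54) = 2*(167 + M) = 334 + 2*M)
k(-63) + (1285 + 1357)/(1906 + 671) = (334 + 2*(-63)) + (1285 + 1357)/(1906 + 671) = (334 - 126) + 2642/2577 = 208 + 2642*(1/2577) = 208 + 2642/2577 = 538658/2577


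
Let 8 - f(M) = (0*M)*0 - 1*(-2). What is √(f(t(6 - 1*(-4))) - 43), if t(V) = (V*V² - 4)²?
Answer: I*√37 ≈ 6.0828*I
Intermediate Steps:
t(V) = (-4 + V³)² (t(V) = (V³ - 4)² = (-4 + V³)²)
f(M) = 6 (f(M) = 8 - ((0*M)*0 - 1*(-2)) = 8 - (0*0 + 2) = 8 - (0 + 2) = 8 - 1*2 = 8 - 2 = 6)
√(f(t(6 - 1*(-4))) - 43) = √(6 - 43) = √(-37) = I*√37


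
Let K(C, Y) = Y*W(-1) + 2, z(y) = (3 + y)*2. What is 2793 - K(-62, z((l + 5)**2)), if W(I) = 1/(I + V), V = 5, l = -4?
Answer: 2789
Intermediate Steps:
W(I) = 1/(5 + I) (W(I) = 1/(I + 5) = 1/(5 + I))
z(y) = 6 + 2*y
K(C, Y) = 2 + Y/4 (K(C, Y) = Y/(5 - 1) + 2 = Y/4 + 2 = 2 + Y/4)
2793 - K(-62, z((l + 5)**2)) = 2793 - (2 + (6 + 2*(-4 + 5)**2)/4) = 2793 - (2 + (6 + 2*1**2)/4) = 2793 - (2 + (6 + 2*1)/4) = 2793 - (2 + (6 + 2)/4) = 2793 - (2 + (1/4)*8) = 2793 - (2 + 2) = 2793 - 1*4 = 2793 - 4 = 2789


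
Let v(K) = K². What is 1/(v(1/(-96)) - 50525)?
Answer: -9216/465638399 ≈ -1.9792e-5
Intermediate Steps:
1/(v(1/(-96)) - 50525) = 1/((1/(-96))² - 50525) = 1/((-1/96)² - 50525) = 1/(1/9216 - 50525) = 1/(-465638399/9216) = -9216/465638399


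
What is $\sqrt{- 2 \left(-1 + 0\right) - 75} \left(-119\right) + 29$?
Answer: $29 - 119 i \sqrt{73} \approx 29.0 - 1016.7 i$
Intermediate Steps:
$\sqrt{- 2 \left(-1 + 0\right) - 75} \left(-119\right) + 29 = \sqrt{\left(-2\right) \left(-1\right) - 75} \left(-119\right) + 29 = \sqrt{2 - 75} \left(-119\right) + 29 = \sqrt{-73} \left(-119\right) + 29 = i \sqrt{73} \left(-119\right) + 29 = - 119 i \sqrt{73} + 29 = 29 - 119 i \sqrt{73}$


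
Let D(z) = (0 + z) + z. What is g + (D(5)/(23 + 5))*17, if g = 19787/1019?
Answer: 363633/14266 ≈ 25.489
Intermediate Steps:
D(z) = 2*z (D(z) = z + z = 2*z)
g = 19787/1019 (g = 19787*(1/1019) = 19787/1019 ≈ 19.418)
g + (D(5)/(23 + 5))*17 = 19787/1019 + ((2*5)/(23 + 5))*17 = 19787/1019 + (10/28)*17 = 19787/1019 + ((1/28)*10)*17 = 19787/1019 + (5/14)*17 = 19787/1019 + 85/14 = 363633/14266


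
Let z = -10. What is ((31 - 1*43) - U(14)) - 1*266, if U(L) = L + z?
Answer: -282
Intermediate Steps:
U(L) = -10 + L (U(L) = L - 10 = -10 + L)
((31 - 1*43) - U(14)) - 1*266 = ((31 - 1*43) - (-10 + 14)) - 1*266 = ((31 - 43) - 1*4) - 266 = (-12 - 4) - 266 = -16 - 266 = -282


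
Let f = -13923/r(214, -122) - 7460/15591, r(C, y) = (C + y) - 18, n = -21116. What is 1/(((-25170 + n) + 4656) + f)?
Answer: -1153734/48247571953 ≈ -2.3913e-5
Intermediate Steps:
r(C, y) = -18 + C + y
f = -217625533/1153734 (f = -13923/(-18 + 214 - 122) - 7460/15591 = -13923/74 - 7460*1/15591 = -13923*1/74 - 7460/15591 = -13923/74 - 7460/15591 = -217625533/1153734 ≈ -188.63)
1/(((-25170 + n) + 4656) + f) = 1/(((-25170 - 21116) + 4656) - 217625533/1153734) = 1/((-46286 + 4656) - 217625533/1153734) = 1/(-41630 - 217625533/1153734) = 1/(-48247571953/1153734) = -1153734/48247571953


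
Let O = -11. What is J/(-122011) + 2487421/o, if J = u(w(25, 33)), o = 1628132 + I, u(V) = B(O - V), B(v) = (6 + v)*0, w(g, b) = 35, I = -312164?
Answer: 2487421/1315968 ≈ 1.8902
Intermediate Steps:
B(v) = 0
u(V) = 0
o = 1315968 (o = 1628132 - 312164 = 1315968)
J = 0
J/(-122011) + 2487421/o = 0/(-122011) + 2487421/1315968 = 0*(-1/122011) + 2487421*(1/1315968) = 0 + 2487421/1315968 = 2487421/1315968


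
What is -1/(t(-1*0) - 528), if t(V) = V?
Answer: 1/528 ≈ 0.0018939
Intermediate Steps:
-1/(t(-1*0) - 528) = -1/(-1*0 - 528) = -1/(0 - 528) = -1/(-528) = -1*(-1/528) = 1/528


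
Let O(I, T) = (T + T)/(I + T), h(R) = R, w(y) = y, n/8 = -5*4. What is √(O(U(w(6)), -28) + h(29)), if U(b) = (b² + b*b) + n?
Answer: 3*√2755/29 ≈ 5.4298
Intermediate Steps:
n = -160 (n = 8*(-5*4) = 8*(-20) = -160)
U(b) = -160 + 2*b² (U(b) = (b² + b*b) - 160 = (b² + b²) - 160 = 2*b² - 160 = -160 + 2*b²)
O(I, T) = 2*T/(I + T) (O(I, T) = (2*T)/(I + T) = 2*T/(I + T))
√(O(U(w(6)), -28) + h(29)) = √(2*(-28)/((-160 + 2*6²) - 28) + 29) = √(2*(-28)/((-160 + 2*36) - 28) + 29) = √(2*(-28)/((-160 + 72) - 28) + 29) = √(2*(-28)/(-88 - 28) + 29) = √(2*(-28)/(-116) + 29) = √(2*(-28)*(-1/116) + 29) = √(14/29 + 29) = √(855/29) = 3*√2755/29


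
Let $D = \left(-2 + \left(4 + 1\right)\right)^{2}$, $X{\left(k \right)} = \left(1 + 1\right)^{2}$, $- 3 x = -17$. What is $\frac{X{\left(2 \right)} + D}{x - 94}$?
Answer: $- \frac{39}{265} \approx -0.14717$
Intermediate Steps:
$x = \frac{17}{3}$ ($x = \left(- \frac{1}{3}\right) \left(-17\right) = \frac{17}{3} \approx 5.6667$)
$X{\left(k \right)} = 4$ ($X{\left(k \right)} = 2^{2} = 4$)
$D = 9$ ($D = \left(-2 + 5\right)^{2} = 3^{2} = 9$)
$\frac{X{\left(2 \right)} + D}{x - 94} = \frac{4 + 9}{\frac{17}{3} - 94} = \frac{1}{- \frac{265}{3}} \cdot 13 = \left(- \frac{3}{265}\right) 13 = - \frac{39}{265}$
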